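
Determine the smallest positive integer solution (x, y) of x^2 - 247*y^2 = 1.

First expand sqrt(247) as a continued fraction. With x_i = (sqrt(247) + m_i)/d_i and (m_0, d_0) = (0, 1): a_0 = floor(sqrt(247)) = 15, since 15^2 = 225 <= 247 < 256 = 16^2.
Iterate m_{i+1} = d_i*a_i - m_i, d_{i+1} = (247 - m_{i+1}^2)/d_i, a_{i+1} = floor((a_0 + m_{i+1})/d_{i+1}):
  m_1 = 1*15 - 0 = 15, d_1 = (247 - 15^2)/1 = 22/1 = 22, a_1 = floor((15 + 15)/22) = 1.
  m_2 = 22*1 - 15 = 7, d_2 = (247 - 7^2)/22 = 198/22 = 9, a_2 = floor((15 + 7)/9) = 2.
  m_3 = 9*2 - 7 = 11, d_3 = (247 - 11^2)/9 = 126/9 = 14, a_3 = floor((15 + 11)/14) = 1.
  m_4 = 14*1 - 11 = 3, d_4 = (247 - 3^2)/14 = 238/14 = 17, a_4 = floor((15 + 3)/17) = 1.
  m_5 = 17*1 - 3 = 14, d_5 = (247 - 14^2)/17 = 51/17 = 3, a_5 = floor((15 + 14)/3) = 9.
  m_6 = 3*9 - 14 = 13, d_6 = (247 - 13^2)/3 = 78/3 = 26, a_6 = floor((15 + 13)/26) = 1.
  m_7 = 26*1 - 13 = 13, d_7 = (247 - 13^2)/26 = 78/26 = 3, a_7 = floor((15 + 13)/3) = 9.
  m_8 = 3*9 - 13 = 14, d_8 = (247 - 14^2)/3 = 51/3 = 17, a_8 = floor((15 + 14)/17) = 1.
  m_9 = 17*1 - 14 = 3, d_9 = (247 - 3^2)/17 = 238/17 = 14, a_9 = floor((15 + 3)/14) = 1.
  m_10 = 14*1 - 3 = 11, d_10 = (247 - 11^2)/14 = 126/14 = 9, a_10 = floor((15 + 11)/9) = 2.
  m_11 = 9*2 - 11 = 7, d_11 = (247 - 7^2)/9 = 198/9 = 22, a_11 = floor((15 + 7)/22) = 1.
  m_12 = 22*1 - 7 = 15, d_12 = (247 - 15^2)/22 = 22/22 = 1, a_12 = floor((15 + 15)/1) = 30.
  m_13 = 1*30 - 15 = 15, d_13 = (247 - 15^2)/1 = 22/1 = 22: (m_13, d_13) = (m_1, d_1) = (15, 22), so from here the quotients repeat a_1, ..., a_12; the period length is 12.
So sqrt(247) = [15; (1, 2, 1, 1, 9, 1, 9, 1, 1, 2, 1, 30)] with period length k = 12.
k is even, so the fundamental solution of x^2 - 247y^2 = 1 is (p_{k-1}, q_{k-1}) = (p_11, q_11); compute convergents through index 11.
Convergents (p_i = a_i*p_{i-1} + p_{i-2}, q_i = a_i*q_{i-1} + q_{i-2} with p_{-2}=0, p_{-1}=1, q_{-2}=1, q_{-1}=0):
  i=0: a_0=15, p_0 = 15*1 + 0 = 15, q_0 = 15*0 + 1 = 1.
  i=1: a_1=1, p_1 = 1*15 + 1 = 16, q_1 = 1*1 + 0 = 1.
  i=2: a_2=2, p_2 = 2*16 + 15 = 47, q_2 = 2*1 + 1 = 3.
  i=3: a_3=1, p_3 = 1*47 + 16 = 63, q_3 = 1*3 + 1 = 4.
  i=4: a_4=1, p_4 = 1*63 + 47 = 110, q_4 = 1*4 + 3 = 7.
  i=5: a_5=9, p_5 = 9*110 + 63 = 1053, q_5 = 9*7 + 4 = 67.
  i=6: a_6=1, p_6 = 1*1053 + 110 = 1163, q_6 = 1*67 + 7 = 74.
  i=7: a_7=9, p_7 = 9*1163 + 1053 = 11520, q_7 = 9*74 + 67 = 733.
  i=8: a_8=1, p_8 = 1*11520 + 1163 = 12683, q_8 = 1*733 + 74 = 807.
  i=9: a_9=1, p_9 = 1*12683 + 11520 = 24203, q_9 = 1*807 + 733 = 1540.
  i=10: a_10=2, p_10 = 2*24203 + 12683 = 61089, q_10 = 2*1540 + 807 = 3887.
  i=11: a_11=1, p_11 = 1*61089 + 24203 = 85292, q_11 = 1*3887 + 1540 = 5427.
Check: 85292^2 - 247*5427^2 = 7274725264 - 7274725263 = 1, so (x, y) = (85292, 5427) solves the equation, and by the theorem it is the least positive solution.

(x, y) = (85292, 5427)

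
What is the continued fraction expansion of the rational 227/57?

Run the Euclidean algorithm on 227 and 57; the successive quotients are the partial quotients a_0, a_1, ... (each step inverts the fractional part left over by the previous one):
  227 = 3*57 + 56, so a_0 = 3.
  57 = 1*56 + 1, so a_1 = 1.
  56 = 56*1 + 0, so a_2 = 56.
The remainder reaches 0 after 3 divisions, so the expansion has 3 partial quotients, read off in order.

[3; 1, 56]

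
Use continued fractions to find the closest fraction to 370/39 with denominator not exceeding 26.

237/25

Expand x = 370/39 as a continued fraction with the Euclidean algorithm:
  370 = 9*39 + 19, so a_0 = 9.
  39 = 2*19 + 1, so a_1 = 2.
  19 = 19*1 + 0, so a_2 = 19.
so x = [9; 2, 19].
Convergents (p_i = a_i*p_{i-1} + p_{i-2}, q_i = a_i*q_{i-1} + q_{i-2} with p_{-2}=0, p_{-1}=1, q_{-2}=1, q_{-1}=0), until the denominator exceeds 26:
  i=0: a_0=9, p_0 = 9*1 + 0 = 9, q_0 = 9*0 + 1 = 1.
  i=1: a_1=2, p_1 = 2*9 + 1 = 19, q_1 = 2*1 + 0 = 2.
  i=2: a_2=19, p_2 = 19*19 + 9 = 370, q_2 = 19*2 + 1 = 39.
q_2 = 39 > 26, so the last convergent with denominator <= 26 is p_1/q_1 = 19/2.
The closest fraction with denominator <= 26 is either p_1/q_1 or the intermediate fraction (k*p_1 + p_0)/(k*q_1 + q_0) with the largest k >= 1 whose denominator stays <= 26; these approach x as k grows, and every other convergent or intermediate fraction in range is farther away.
Largest k: floor((26 - q_0)/q_1) = floor((26 - 1)/2) = 12.
That gives (12*19 + 9)/(12*2 + 1) = 237/25.
Compare the errors: |x - 19/2| = |370*2 - 19*39|/(39*2) = 1/78, and |x - 237/25| = |370*25 - 237*39|/(39*25) = 7/975.
Cross-multiplying, 7*78 = 546 < 975 = 1*975, so 7/975 is smaller: the intermediate fraction 237/25 is closer to x than 19/2.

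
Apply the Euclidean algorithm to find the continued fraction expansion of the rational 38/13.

[2; 1, 12]

Run the Euclidean algorithm on 38 and 13; the successive quotients are the partial quotients a_0, a_1, ... (each step inverts the fractional part left over by the previous one):
  38 = 2*13 + 12, so a_0 = 2.
  13 = 1*12 + 1, so a_1 = 1.
  12 = 12*1 + 0, so a_2 = 12.
The remainder reaches 0 after 3 divisions, so the expansion has 3 partial quotients, read off in order.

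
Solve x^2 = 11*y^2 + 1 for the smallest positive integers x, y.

(x, y) = (10, 3)

First expand sqrt(11) as a continued fraction. With x_i = (sqrt(11) + m_i)/d_i and (m_0, d_0) = (0, 1): a_0 = floor(sqrt(11)) = 3, since 3^2 = 9 <= 11 < 16 = 4^2.
Iterate m_{i+1} = d_i*a_i - m_i, d_{i+1} = (11 - m_{i+1}^2)/d_i, a_{i+1} = floor((a_0 + m_{i+1})/d_{i+1}):
  m_1 = 1*3 - 0 = 3, d_1 = (11 - 3^2)/1 = 2/1 = 2, a_1 = floor((3 + 3)/2) = 3.
  m_2 = 2*3 - 3 = 3, d_2 = (11 - 3^2)/2 = 2/2 = 1, a_2 = floor((3 + 3)/1) = 6.
  m_3 = 1*6 - 3 = 3, d_3 = (11 - 3^2)/1 = 2/1 = 2: (m_3, d_3) = (m_1, d_1) = (3, 2), so from here the quotients repeat a_1, a_2; the period length is 2.
So sqrt(11) = [3; (3, 6)] with period length k = 2.
k is even, so the fundamental solution of x^2 - 11y^2 = 1 is (p_{k-1}, q_{k-1}) = (p_1, q_1); compute convergents through index 1.
Convergents (p_i = a_i*p_{i-1} + p_{i-2}, q_i = a_i*q_{i-1} + q_{i-2} with p_{-2}=0, p_{-1}=1, q_{-2}=1, q_{-1}=0):
  i=0: a_0=3, p_0 = 3*1 + 0 = 3, q_0 = 3*0 + 1 = 1.
  i=1: a_1=3, p_1 = 3*3 + 1 = 10, q_1 = 3*1 + 0 = 3.
Check: 10^2 - 11*3^2 = 100 - 99 = 1, so (x, y) = (10, 3) solves the equation, and by the theorem it is the least positive solution.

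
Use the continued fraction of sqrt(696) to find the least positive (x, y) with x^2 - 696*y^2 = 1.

(x, y) = (1451, 55)

First expand sqrt(696) as a continued fraction. With x_i = (sqrt(696) + m_i)/d_i and (m_0, d_0) = (0, 1): a_0 = floor(sqrt(696)) = 26, since 26^2 = 676 <= 696 < 729 = 27^2.
Iterate m_{i+1} = d_i*a_i - m_i, d_{i+1} = (696 - m_{i+1}^2)/d_i, a_{i+1} = floor((a_0 + m_{i+1})/d_{i+1}):
  m_1 = 1*26 - 0 = 26, d_1 = (696 - 26^2)/1 = 20/1 = 20, a_1 = floor((26 + 26)/20) = 2.
  m_2 = 20*2 - 26 = 14, d_2 = (696 - 14^2)/20 = 500/20 = 25, a_2 = floor((26 + 14)/25) = 1.
  m_3 = 25*1 - 14 = 11, d_3 = (696 - 11^2)/25 = 575/25 = 23, a_3 = floor((26 + 11)/23) = 1.
  m_4 = 23*1 - 11 = 12, d_4 = (696 - 12^2)/23 = 552/23 = 24, a_4 = floor((26 + 12)/24) = 1.
  m_5 = 24*1 - 12 = 12, d_5 = (696 - 12^2)/24 = 552/24 = 23, a_5 = floor((26 + 12)/23) = 1.
  m_6 = 23*1 - 12 = 11, d_6 = (696 - 11^2)/23 = 575/23 = 25, a_6 = floor((26 + 11)/25) = 1.
  m_7 = 25*1 - 11 = 14, d_7 = (696 - 14^2)/25 = 500/25 = 20, a_7 = floor((26 + 14)/20) = 2.
  m_8 = 20*2 - 14 = 26, d_8 = (696 - 26^2)/20 = 20/20 = 1, a_8 = floor((26 + 26)/1) = 52.
  m_9 = 1*52 - 26 = 26, d_9 = (696 - 26^2)/1 = 20/1 = 20: (m_9, d_9) = (m_1, d_1) = (26, 20), so from here the quotients repeat a_1, ..., a_8; the period length is 8.
So sqrt(696) = [26; (2, 1, 1, 1, 1, 1, 2, 52)] with period length k = 8.
k is even, so the fundamental solution of x^2 - 696y^2 = 1 is (p_{k-1}, q_{k-1}) = (p_7, q_7); compute convergents through index 7.
Convergents (p_i = a_i*p_{i-1} + p_{i-2}, q_i = a_i*q_{i-1} + q_{i-2} with p_{-2}=0, p_{-1}=1, q_{-2}=1, q_{-1}=0):
  i=0: a_0=26, p_0 = 26*1 + 0 = 26, q_0 = 26*0 + 1 = 1.
  i=1: a_1=2, p_1 = 2*26 + 1 = 53, q_1 = 2*1 + 0 = 2.
  i=2: a_2=1, p_2 = 1*53 + 26 = 79, q_2 = 1*2 + 1 = 3.
  i=3: a_3=1, p_3 = 1*79 + 53 = 132, q_3 = 1*3 + 2 = 5.
  i=4: a_4=1, p_4 = 1*132 + 79 = 211, q_4 = 1*5 + 3 = 8.
  i=5: a_5=1, p_5 = 1*211 + 132 = 343, q_5 = 1*8 + 5 = 13.
  i=6: a_6=1, p_6 = 1*343 + 211 = 554, q_6 = 1*13 + 8 = 21.
  i=7: a_7=2, p_7 = 2*554 + 343 = 1451, q_7 = 2*21 + 13 = 55.
Check: 1451^2 - 696*55^2 = 2105401 - 2105400 = 1, so (x, y) = (1451, 55) solves the equation, and by the theorem it is the least positive solution.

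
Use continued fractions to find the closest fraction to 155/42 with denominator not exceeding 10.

Expand x = 155/42 as a continued fraction with the Euclidean algorithm:
  155 = 3*42 + 29, so a_0 = 3.
  42 = 1*29 + 13, so a_1 = 1.
  29 = 2*13 + 3, so a_2 = 2.
  13 = 4*3 + 1, so a_3 = 4.
  3 = 3*1 + 0, so a_4 = 3.
so x = [3; 1, 2, 4, 3].
Convergents (p_i = a_i*p_{i-1} + p_{i-2}, q_i = a_i*q_{i-1} + q_{i-2} with p_{-2}=0, p_{-1}=1, q_{-2}=1, q_{-1}=0), until the denominator exceeds 10:
  i=0: a_0=3, p_0 = 3*1 + 0 = 3, q_0 = 3*0 + 1 = 1.
  i=1: a_1=1, p_1 = 1*3 + 1 = 4, q_1 = 1*1 + 0 = 1.
  i=2: a_2=2, p_2 = 2*4 + 3 = 11, q_2 = 2*1 + 1 = 3.
  i=3: a_3=4, p_3 = 4*11 + 4 = 48, q_3 = 4*3 + 1 = 13.
q_3 = 13 > 10, so the last convergent with denominator <= 10 is p_2/q_2 = 11/3.
The closest fraction with denominator <= 10 is either p_2/q_2 or the intermediate fraction (k*p_2 + p_1)/(k*q_2 + q_1) with the largest k >= 1 whose denominator stays <= 10; these approach x as k grows, and every other convergent or intermediate fraction in range is farther away.
Largest k: floor((10 - q_1)/q_2) = floor((10 - 1)/3) = 3.
That gives (3*11 + 4)/(3*3 + 1) = 37/10.
Compare the errors: |x - 11/3| = |155*3 - 11*42|/(42*3) = 3/126, and |x - 37/10| = |155*10 - 37*42|/(42*10) = 4/420.
Cross-multiplying, 4*126 = 504 < 1260 = 3*420, so 4/420 is smaller: the intermediate fraction 37/10 is closer to x than 11/3.

37/10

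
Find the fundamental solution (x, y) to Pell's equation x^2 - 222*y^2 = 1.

First expand sqrt(222) as a continued fraction. With x_i = (sqrt(222) + m_i)/d_i and (m_0, d_0) = (0, 1): a_0 = floor(sqrt(222)) = 14, since 14^2 = 196 <= 222 < 225 = 15^2.
Iterate m_{i+1} = d_i*a_i - m_i, d_{i+1} = (222 - m_{i+1}^2)/d_i, a_{i+1} = floor((a_0 + m_{i+1})/d_{i+1}):
  m_1 = 1*14 - 0 = 14, d_1 = (222 - 14^2)/1 = 26/1 = 26, a_1 = floor((14 + 14)/26) = 1.
  m_2 = 26*1 - 14 = 12, d_2 = (222 - 12^2)/26 = 78/26 = 3, a_2 = floor((14 + 12)/3) = 8.
  m_3 = 3*8 - 12 = 12, d_3 = (222 - 12^2)/3 = 78/3 = 26, a_3 = floor((14 + 12)/26) = 1.
  m_4 = 26*1 - 12 = 14, d_4 = (222 - 14^2)/26 = 26/26 = 1, a_4 = floor((14 + 14)/1) = 28.
  m_5 = 1*28 - 14 = 14, d_5 = (222 - 14^2)/1 = 26/1 = 26: (m_5, d_5) = (m_1, d_1) = (14, 26), so from here the quotients repeat a_1, ..., a_4; the period length is 4.
So sqrt(222) = [14; (1, 8, 1, 28)] with period length k = 4.
k is even, so the fundamental solution of x^2 - 222y^2 = 1 is (p_{k-1}, q_{k-1}) = (p_3, q_3); compute convergents through index 3.
Convergents (p_i = a_i*p_{i-1} + p_{i-2}, q_i = a_i*q_{i-1} + q_{i-2} with p_{-2}=0, p_{-1}=1, q_{-2}=1, q_{-1}=0):
  i=0: a_0=14, p_0 = 14*1 + 0 = 14, q_0 = 14*0 + 1 = 1.
  i=1: a_1=1, p_1 = 1*14 + 1 = 15, q_1 = 1*1 + 0 = 1.
  i=2: a_2=8, p_2 = 8*15 + 14 = 134, q_2 = 8*1 + 1 = 9.
  i=3: a_3=1, p_3 = 1*134 + 15 = 149, q_3 = 1*9 + 1 = 10.
Check: 149^2 - 222*10^2 = 22201 - 22200 = 1, so (x, y) = (149, 10) solves the equation, and by the theorem it is the least positive solution.

(x, y) = (149, 10)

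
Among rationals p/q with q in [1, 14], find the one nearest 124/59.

Expand x = 124/59 as a continued fraction with the Euclidean algorithm:
  124 = 2*59 + 6, so a_0 = 2.
  59 = 9*6 + 5, so a_1 = 9.
  6 = 1*5 + 1, so a_2 = 1.
  5 = 5*1 + 0, so a_3 = 5.
so x = [2; 9, 1, 5].
Convergents (p_i = a_i*p_{i-1} + p_{i-2}, q_i = a_i*q_{i-1} + q_{i-2} with p_{-2}=0, p_{-1}=1, q_{-2}=1, q_{-1}=0), until the denominator exceeds 14:
  i=0: a_0=2, p_0 = 2*1 + 0 = 2, q_0 = 2*0 + 1 = 1.
  i=1: a_1=9, p_1 = 9*2 + 1 = 19, q_1 = 9*1 + 0 = 9.
  i=2: a_2=1, p_2 = 1*19 + 2 = 21, q_2 = 1*9 + 1 = 10.
  i=3: a_3=5, p_3 = 5*21 + 19 = 124, q_3 = 5*10 + 9 = 59.
q_3 = 59 > 14, so the last convergent with denominator <= 14 is p_2/q_2 = 21/10.
The closest fraction with denominator <= 14 is either p_2/q_2 or the intermediate fraction (k*p_2 + p_1)/(k*q_2 + q_1) with the largest k >= 1 whose denominator stays <= 14; these approach x as k grows, and every other convergent or intermediate fraction in range is farther away.
Largest k: floor((14 - q_1)/q_2) = floor((14 - 9)/10) = 0.
Since k = 0, no intermediate fraction beyond p_2/q_2 has denominator <= 14, so the convergent 21/10 is the closest (its error is |124*10 - 21*59|/(59*10) = 1/590).

21/10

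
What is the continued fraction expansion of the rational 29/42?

Run the Euclidean algorithm on 29 and 42; the successive quotients are the partial quotients a_0, a_1, ... (each step inverts the fractional part left over by the previous one):
  29 = 0*42 + 29, so a_0 = 0.
  42 = 1*29 + 13, so a_1 = 1.
  29 = 2*13 + 3, so a_2 = 2.
  13 = 4*3 + 1, so a_3 = 4.
  3 = 3*1 + 0, so a_4 = 3.
The remainder reaches 0 after 5 divisions, so the expansion has 5 partial quotients, read off in order.

[0; 1, 2, 4, 3]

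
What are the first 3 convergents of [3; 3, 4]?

3/1, 10/3, 43/13

Using the convergent recurrence p_i = a_i*p_{i-1} + p_{i-2}, q_i = a_i*q_{i-1} + q_{i-2} with p_{-2}=0, p_{-1}=1, q_{-2}=1, q_{-1}=0:
  i=0: a_0=3, p_0 = 3*1 + 0 = 3, q_0 = 3*0 + 1 = 1.
  i=1: a_1=3, p_1 = 3*3 + 1 = 10, q_1 = 3*1 + 0 = 3.
  i=2: a_2=4, p_2 = 4*10 + 3 = 43, q_2 = 4*3 + 1 = 13.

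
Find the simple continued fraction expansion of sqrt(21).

[4; (1, 1, 2, 1, 1, 8)]

Write x_i = (sqrt(21) + m_i)/d_i with (m_0, d_0) = (0, 1). a_0 = floor(sqrt(21)) = 4, since 4^2 = 16 <= 21 < 25 = 5^2.
Iterate m_{i+1} = d_i*a_i - m_i, d_{i+1} = (21 - m_{i+1}^2)/d_i, a_{i+1} = floor((a_0 + m_{i+1})/d_{i+1}):
  m_1 = 1*4 - 0 = 4, d_1 = (21 - 4^2)/1 = 5/1 = 5, a_1 = floor((4 + 4)/5) = 1.
  m_2 = 5*1 - 4 = 1, d_2 = (21 - 1^2)/5 = 20/5 = 4, a_2 = floor((4 + 1)/4) = 1.
  m_3 = 4*1 - 1 = 3, d_3 = (21 - 3^2)/4 = 12/4 = 3, a_3 = floor((4 + 3)/3) = 2.
  m_4 = 3*2 - 3 = 3, d_4 = (21 - 3^2)/3 = 12/3 = 4, a_4 = floor((4 + 3)/4) = 1.
  m_5 = 4*1 - 3 = 1, d_5 = (21 - 1^2)/4 = 20/4 = 5, a_5 = floor((4 + 1)/5) = 1.
  m_6 = 5*1 - 1 = 4, d_6 = (21 - 4^2)/5 = 5/5 = 1, a_6 = floor((4 + 4)/1) = 8.
  m_7 = 1*8 - 4 = 4, d_7 = (21 - 4^2)/1 = 5/1 = 5: (m_7, d_7) = (m_1, d_1) = (4, 5), so from here the quotients repeat a_1, ..., a_6; the period length is 6.
Hence the expansion of sqrt(21) is a_0 = 4 followed by the repeating block 1, 1, 2, 1, 1, 8 (period 6).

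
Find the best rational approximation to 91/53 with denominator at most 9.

12/7

Expand x = 91/53 as a continued fraction with the Euclidean algorithm:
  91 = 1*53 + 38, so a_0 = 1.
  53 = 1*38 + 15, so a_1 = 1.
  38 = 2*15 + 8, so a_2 = 2.
  15 = 1*8 + 7, so a_3 = 1.
  8 = 1*7 + 1, so a_4 = 1.
  7 = 7*1 + 0, so a_5 = 7.
so x = [1; 1, 2, 1, 1, 7].
Convergents (p_i = a_i*p_{i-1} + p_{i-2}, q_i = a_i*q_{i-1} + q_{i-2} with p_{-2}=0, p_{-1}=1, q_{-2}=1, q_{-1}=0), until the denominator exceeds 9:
  i=0: a_0=1, p_0 = 1*1 + 0 = 1, q_0 = 1*0 + 1 = 1.
  i=1: a_1=1, p_1 = 1*1 + 1 = 2, q_1 = 1*1 + 0 = 1.
  i=2: a_2=2, p_2 = 2*2 + 1 = 5, q_2 = 2*1 + 1 = 3.
  i=3: a_3=1, p_3 = 1*5 + 2 = 7, q_3 = 1*3 + 1 = 4.
  i=4: a_4=1, p_4 = 1*7 + 5 = 12, q_4 = 1*4 + 3 = 7.
  i=5: a_5=7, p_5 = 7*12 + 7 = 91, q_5 = 7*7 + 4 = 53.
q_5 = 53 > 9, so the last convergent with denominator <= 9 is p_4/q_4 = 12/7.
The closest fraction with denominator <= 9 is either p_4/q_4 or the intermediate fraction (k*p_4 + p_3)/(k*q_4 + q_3) with the largest k >= 1 whose denominator stays <= 9; these approach x as k grows, and every other convergent or intermediate fraction in range is farther away.
Largest k: floor((9 - q_3)/q_4) = floor((9 - 4)/7) = 0.
Since k = 0, no intermediate fraction beyond p_4/q_4 has denominator <= 9, so the convergent 12/7 is the closest (its error is |91*7 - 12*53|/(53*7) = 1/371).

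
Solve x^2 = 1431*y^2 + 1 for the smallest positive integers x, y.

(x, y) = (1324, 35)

First expand sqrt(1431) as a continued fraction. With x_i = (sqrt(1431) + m_i)/d_i and (m_0, d_0) = (0, 1): a_0 = floor(sqrt(1431)) = 37, since 37^2 = 1369 <= 1431 < 1444 = 38^2.
Iterate m_{i+1} = d_i*a_i - m_i, d_{i+1} = (1431 - m_{i+1}^2)/d_i, a_{i+1} = floor((a_0 + m_{i+1})/d_{i+1}):
  m_1 = 1*37 - 0 = 37, d_1 = (1431 - 37^2)/1 = 62/1 = 62, a_1 = floor((37 + 37)/62) = 1.
  m_2 = 62*1 - 37 = 25, d_2 = (1431 - 25^2)/62 = 806/62 = 13, a_2 = floor((37 + 25)/13) = 4.
  m_3 = 13*4 - 25 = 27, d_3 = (1431 - 27^2)/13 = 702/13 = 54, a_3 = floor((37 + 27)/54) = 1.
  m_4 = 54*1 - 27 = 27, d_4 = (1431 - 27^2)/54 = 702/54 = 13, a_4 = floor((37 + 27)/13) = 4.
  m_5 = 13*4 - 27 = 25, d_5 = (1431 - 25^2)/13 = 806/13 = 62, a_5 = floor((37 + 25)/62) = 1.
  m_6 = 62*1 - 25 = 37, d_6 = (1431 - 37^2)/62 = 62/62 = 1, a_6 = floor((37 + 37)/1) = 74.
  m_7 = 1*74 - 37 = 37, d_7 = (1431 - 37^2)/1 = 62/1 = 62: (m_7, d_7) = (m_1, d_1) = (37, 62), so from here the quotients repeat a_1, ..., a_6; the period length is 6.
So sqrt(1431) = [37; (1, 4, 1, 4, 1, 74)] with period length k = 6.
k is even, so the fundamental solution of x^2 - 1431y^2 = 1 is (p_{k-1}, q_{k-1}) = (p_5, q_5); compute convergents through index 5.
Convergents (p_i = a_i*p_{i-1} + p_{i-2}, q_i = a_i*q_{i-1} + q_{i-2} with p_{-2}=0, p_{-1}=1, q_{-2}=1, q_{-1}=0):
  i=0: a_0=37, p_0 = 37*1 + 0 = 37, q_0 = 37*0 + 1 = 1.
  i=1: a_1=1, p_1 = 1*37 + 1 = 38, q_1 = 1*1 + 0 = 1.
  i=2: a_2=4, p_2 = 4*38 + 37 = 189, q_2 = 4*1 + 1 = 5.
  i=3: a_3=1, p_3 = 1*189 + 38 = 227, q_3 = 1*5 + 1 = 6.
  i=4: a_4=4, p_4 = 4*227 + 189 = 1097, q_4 = 4*6 + 5 = 29.
  i=5: a_5=1, p_5 = 1*1097 + 227 = 1324, q_5 = 1*29 + 6 = 35.
Check: 1324^2 - 1431*35^2 = 1752976 - 1752975 = 1, so (x, y) = (1324, 35) solves the equation, and by the theorem it is the least positive solution.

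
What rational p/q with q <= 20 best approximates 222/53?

Expand x = 222/53 as a continued fraction with the Euclidean algorithm:
  222 = 4*53 + 10, so a_0 = 4.
  53 = 5*10 + 3, so a_1 = 5.
  10 = 3*3 + 1, so a_2 = 3.
  3 = 3*1 + 0, so a_3 = 3.
so x = [4; 5, 3, 3].
Convergents (p_i = a_i*p_{i-1} + p_{i-2}, q_i = a_i*q_{i-1} + q_{i-2} with p_{-2}=0, p_{-1}=1, q_{-2}=1, q_{-1}=0), until the denominator exceeds 20:
  i=0: a_0=4, p_0 = 4*1 + 0 = 4, q_0 = 4*0 + 1 = 1.
  i=1: a_1=5, p_1 = 5*4 + 1 = 21, q_1 = 5*1 + 0 = 5.
  i=2: a_2=3, p_2 = 3*21 + 4 = 67, q_2 = 3*5 + 1 = 16.
  i=3: a_3=3, p_3 = 3*67 + 21 = 222, q_3 = 3*16 + 5 = 53.
q_3 = 53 > 20, so the last convergent with denominator <= 20 is p_2/q_2 = 67/16.
The closest fraction with denominator <= 20 is either p_2/q_2 or the intermediate fraction (k*p_2 + p_1)/(k*q_2 + q_1) with the largest k >= 1 whose denominator stays <= 20; these approach x as k grows, and every other convergent or intermediate fraction in range is farther away.
Largest k: floor((20 - q_1)/q_2) = floor((20 - 5)/16) = 0.
Since k = 0, no intermediate fraction beyond p_2/q_2 has denominator <= 20, so the convergent 67/16 is the closest (its error is |222*16 - 67*53|/(53*16) = 1/848).

67/16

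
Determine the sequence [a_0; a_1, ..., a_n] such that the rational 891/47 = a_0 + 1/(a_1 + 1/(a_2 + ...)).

[18; 1, 22, 2]

Run the Euclidean algorithm on 891 and 47; the successive quotients are the partial quotients a_0, a_1, ... (each step inverts the fractional part left over by the previous one):
  891 = 18*47 + 45, so a_0 = 18.
  47 = 1*45 + 2, so a_1 = 1.
  45 = 22*2 + 1, so a_2 = 22.
  2 = 2*1 + 0, so a_3 = 2.
The remainder reaches 0 after 4 divisions, so the expansion has 4 partial quotients, read off in order.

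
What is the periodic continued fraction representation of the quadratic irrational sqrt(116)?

[10; (1, 3, 2, 1, 4, 1, 2, 3, 1, 20)]

Write x_i = (sqrt(116) + m_i)/d_i with (m_0, d_0) = (0, 1). a_0 = floor(sqrt(116)) = 10, since 10^2 = 100 <= 116 < 121 = 11^2.
Iterate m_{i+1} = d_i*a_i - m_i, d_{i+1} = (116 - m_{i+1}^2)/d_i, a_{i+1} = floor((a_0 + m_{i+1})/d_{i+1}):
  m_1 = 1*10 - 0 = 10, d_1 = (116 - 10^2)/1 = 16/1 = 16, a_1 = floor((10 + 10)/16) = 1.
  m_2 = 16*1 - 10 = 6, d_2 = (116 - 6^2)/16 = 80/16 = 5, a_2 = floor((10 + 6)/5) = 3.
  m_3 = 5*3 - 6 = 9, d_3 = (116 - 9^2)/5 = 35/5 = 7, a_3 = floor((10 + 9)/7) = 2.
  m_4 = 7*2 - 9 = 5, d_4 = (116 - 5^2)/7 = 91/7 = 13, a_4 = floor((10 + 5)/13) = 1.
  m_5 = 13*1 - 5 = 8, d_5 = (116 - 8^2)/13 = 52/13 = 4, a_5 = floor((10 + 8)/4) = 4.
  m_6 = 4*4 - 8 = 8, d_6 = (116 - 8^2)/4 = 52/4 = 13, a_6 = floor((10 + 8)/13) = 1.
  m_7 = 13*1 - 8 = 5, d_7 = (116 - 5^2)/13 = 91/13 = 7, a_7 = floor((10 + 5)/7) = 2.
  m_8 = 7*2 - 5 = 9, d_8 = (116 - 9^2)/7 = 35/7 = 5, a_8 = floor((10 + 9)/5) = 3.
  m_9 = 5*3 - 9 = 6, d_9 = (116 - 6^2)/5 = 80/5 = 16, a_9 = floor((10 + 6)/16) = 1.
  m_10 = 16*1 - 6 = 10, d_10 = (116 - 10^2)/16 = 16/16 = 1, a_10 = floor((10 + 10)/1) = 20.
  m_11 = 1*20 - 10 = 10, d_11 = (116 - 10^2)/1 = 16/1 = 16: (m_11, d_11) = (m_1, d_1) = (10, 16), so from here the quotients repeat a_1, ..., a_10; the period length is 10.
Hence the expansion of sqrt(116) is a_0 = 10 followed by the repeating block 1, 3, 2, 1, 4, 1, 2, 3, 1, 20 (period 10).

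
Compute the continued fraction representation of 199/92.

[2; 6, 7, 2]

Run the Euclidean algorithm on 199 and 92; the successive quotients are the partial quotients a_0, a_1, ... (each step inverts the fractional part left over by the previous one):
  199 = 2*92 + 15, so a_0 = 2.
  92 = 6*15 + 2, so a_1 = 6.
  15 = 7*2 + 1, so a_2 = 7.
  2 = 2*1 + 0, so a_3 = 2.
The remainder reaches 0 after 4 divisions, so the expansion has 4 partial quotients, read off in order.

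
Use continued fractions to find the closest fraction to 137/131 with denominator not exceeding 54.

Expand x = 137/131 as a continued fraction with the Euclidean algorithm:
  137 = 1*131 + 6, so a_0 = 1.
  131 = 21*6 + 5, so a_1 = 21.
  6 = 1*5 + 1, so a_2 = 1.
  5 = 5*1 + 0, so a_3 = 5.
so x = [1; 21, 1, 5].
Convergents (p_i = a_i*p_{i-1} + p_{i-2}, q_i = a_i*q_{i-1} + q_{i-2} with p_{-2}=0, p_{-1}=1, q_{-2}=1, q_{-1}=0), until the denominator exceeds 54:
  i=0: a_0=1, p_0 = 1*1 + 0 = 1, q_0 = 1*0 + 1 = 1.
  i=1: a_1=21, p_1 = 21*1 + 1 = 22, q_1 = 21*1 + 0 = 21.
  i=2: a_2=1, p_2 = 1*22 + 1 = 23, q_2 = 1*21 + 1 = 22.
  i=3: a_3=5, p_3 = 5*23 + 22 = 137, q_3 = 5*22 + 21 = 131.
q_3 = 131 > 54, so the last convergent with denominator <= 54 is p_2/q_2 = 23/22.
The closest fraction with denominator <= 54 is either p_2/q_2 or the intermediate fraction (k*p_2 + p_1)/(k*q_2 + q_1) with the largest k >= 1 whose denominator stays <= 54; these approach x as k grows, and every other convergent or intermediate fraction in range is farther away.
Largest k: floor((54 - q_1)/q_2) = floor((54 - 21)/22) = 1.
That gives (1*23 + 22)/(1*22 + 21) = 45/43.
Compare the errors: |x - 23/22| = |137*22 - 23*131|/(131*22) = 1/2882, and |x - 45/43| = |137*43 - 45*131|/(131*43) = 4/5633.
Cross-multiplying, 1*5633 = 5633 < 11528 = 4*2882, so 1/2882 is smaller: the convergent 23/22 is closer to x than 45/43.

23/22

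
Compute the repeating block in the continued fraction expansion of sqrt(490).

Write x_i = (sqrt(490) + m_i)/d_i with (m_0, d_0) = (0, 1). a_0 = floor(sqrt(490)) = 22, since 22^2 = 484 <= 490 < 529 = 23^2.
Iterate m_{i+1} = d_i*a_i - m_i, d_{i+1} = (490 - m_{i+1}^2)/d_i, a_{i+1} = floor((a_0 + m_{i+1})/d_{i+1}):
  m_1 = 1*22 - 0 = 22, d_1 = (490 - 22^2)/1 = 6/1 = 6, a_1 = floor((22 + 22)/6) = 7.
  m_2 = 6*7 - 22 = 20, d_2 = (490 - 20^2)/6 = 90/6 = 15, a_2 = floor((22 + 20)/15) = 2.
  m_3 = 15*2 - 20 = 10, d_3 = (490 - 10^2)/15 = 390/15 = 26, a_3 = floor((22 + 10)/26) = 1.
  m_4 = 26*1 - 10 = 16, d_4 = (490 - 16^2)/26 = 234/26 = 9, a_4 = floor((22 + 16)/9) = 4.
  m_5 = 9*4 - 16 = 20, d_5 = (490 - 20^2)/9 = 90/9 = 10, a_5 = floor((22 + 20)/10) = 4.
  m_6 = 10*4 - 20 = 20, d_6 = (490 - 20^2)/10 = 90/10 = 9, a_6 = floor((22 + 20)/9) = 4.
  m_7 = 9*4 - 20 = 16, d_7 = (490 - 16^2)/9 = 234/9 = 26, a_7 = floor((22 + 16)/26) = 1.
  m_8 = 26*1 - 16 = 10, d_8 = (490 - 10^2)/26 = 390/26 = 15, a_8 = floor((22 + 10)/15) = 2.
  m_9 = 15*2 - 10 = 20, d_9 = (490 - 20^2)/15 = 90/15 = 6, a_9 = floor((22 + 20)/6) = 7.
  m_10 = 6*7 - 20 = 22, d_10 = (490 - 22^2)/6 = 6/6 = 1, a_10 = floor((22 + 22)/1) = 44.
  m_11 = 1*44 - 22 = 22, d_11 = (490 - 22^2)/1 = 6/1 = 6: (m_11, d_11) = (m_1, d_1) = (22, 6), so from here the quotients repeat a_1, ..., a_10; the period length is 10.
Hence the expansion of sqrt(490) is a_0 = 22 followed by the repeating block 7, 2, 1, 4, 4, 4, 1, 2, 7, 44 (period 10).

[22; (7, 2, 1, 4, 4, 4, 1, 2, 7, 44)]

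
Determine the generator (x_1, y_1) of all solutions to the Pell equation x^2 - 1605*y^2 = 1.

First expand sqrt(1605) as a continued fraction. With x_i = (sqrt(1605) + m_i)/d_i and (m_0, d_0) = (0, 1): a_0 = floor(sqrt(1605)) = 40, since 40^2 = 1600 <= 1605 < 1681 = 41^2.
Iterate m_{i+1} = d_i*a_i - m_i, d_{i+1} = (1605 - m_{i+1}^2)/d_i, a_{i+1} = floor((a_0 + m_{i+1})/d_{i+1}):
  m_1 = 1*40 - 0 = 40, d_1 = (1605 - 40^2)/1 = 5/1 = 5, a_1 = floor((40 + 40)/5) = 16.
  m_2 = 5*16 - 40 = 40, d_2 = (1605 - 40^2)/5 = 5/5 = 1, a_2 = floor((40 + 40)/1) = 80.
  m_3 = 1*80 - 40 = 40, d_3 = (1605 - 40^2)/1 = 5/1 = 5: (m_3, d_3) = (m_1, d_1) = (40, 5), so from here the quotients repeat a_1, a_2; the period length is 2.
So sqrt(1605) = [40; (16, 80)] with period length k = 2.
k is even, so the fundamental solution of x^2 - 1605y^2 = 1 is (p_{k-1}, q_{k-1}) = (p_1, q_1); compute convergents through index 1.
Convergents (p_i = a_i*p_{i-1} + p_{i-2}, q_i = a_i*q_{i-1} + q_{i-2} with p_{-2}=0, p_{-1}=1, q_{-2}=1, q_{-1}=0):
  i=0: a_0=40, p_0 = 40*1 + 0 = 40, q_0 = 40*0 + 1 = 1.
  i=1: a_1=16, p_1 = 16*40 + 1 = 641, q_1 = 16*1 + 0 = 16.
Check: 641^2 - 1605*16^2 = 410881 - 410880 = 1, so (x, y) = (641, 16) solves the equation, and by the theorem it is the least positive solution.

(x, y) = (641, 16)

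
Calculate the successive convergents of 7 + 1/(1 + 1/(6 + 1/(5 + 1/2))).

7/1, 8/1, 55/7, 283/36, 621/79

Using the convergent recurrence p_i = a_i*p_{i-1} + p_{i-2}, q_i = a_i*q_{i-1} + q_{i-2} with p_{-2}=0, p_{-1}=1, q_{-2}=1, q_{-1}=0:
  i=0: a_0=7, p_0 = 7*1 + 0 = 7, q_0 = 7*0 + 1 = 1.
  i=1: a_1=1, p_1 = 1*7 + 1 = 8, q_1 = 1*1 + 0 = 1.
  i=2: a_2=6, p_2 = 6*8 + 7 = 55, q_2 = 6*1 + 1 = 7.
  i=3: a_3=5, p_3 = 5*55 + 8 = 283, q_3 = 5*7 + 1 = 36.
  i=4: a_4=2, p_4 = 2*283 + 55 = 621, q_4 = 2*36 + 7 = 79.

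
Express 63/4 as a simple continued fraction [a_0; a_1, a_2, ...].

[15; 1, 3]

Run the Euclidean algorithm on 63 and 4; the successive quotients are the partial quotients a_0, a_1, ... (each step inverts the fractional part left over by the previous one):
  63 = 15*4 + 3, so a_0 = 15.
  4 = 1*3 + 1, so a_1 = 1.
  3 = 3*1 + 0, so a_2 = 3.
The remainder reaches 0 after 3 divisions, so the expansion has 3 partial quotients, read off in order.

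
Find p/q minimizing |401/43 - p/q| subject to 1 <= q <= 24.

205/22

Expand x = 401/43 as a continued fraction with the Euclidean algorithm:
  401 = 9*43 + 14, so a_0 = 9.
  43 = 3*14 + 1, so a_1 = 3.
  14 = 14*1 + 0, so a_2 = 14.
so x = [9; 3, 14].
Convergents (p_i = a_i*p_{i-1} + p_{i-2}, q_i = a_i*q_{i-1} + q_{i-2} with p_{-2}=0, p_{-1}=1, q_{-2}=1, q_{-1}=0), until the denominator exceeds 24:
  i=0: a_0=9, p_0 = 9*1 + 0 = 9, q_0 = 9*0 + 1 = 1.
  i=1: a_1=3, p_1 = 3*9 + 1 = 28, q_1 = 3*1 + 0 = 3.
  i=2: a_2=14, p_2 = 14*28 + 9 = 401, q_2 = 14*3 + 1 = 43.
q_2 = 43 > 24, so the last convergent with denominator <= 24 is p_1/q_1 = 28/3.
The closest fraction with denominator <= 24 is either p_1/q_1 or the intermediate fraction (k*p_1 + p_0)/(k*q_1 + q_0) with the largest k >= 1 whose denominator stays <= 24; these approach x as k grows, and every other convergent or intermediate fraction in range is farther away.
Largest k: floor((24 - q_0)/q_1) = floor((24 - 1)/3) = 7.
That gives (7*28 + 9)/(7*3 + 1) = 205/22.
Compare the errors: |x - 28/3| = |401*3 - 28*43|/(43*3) = 1/129, and |x - 205/22| = |401*22 - 205*43|/(43*22) = 7/946.
Cross-multiplying, 7*129 = 903 < 946 = 1*946, so 7/946 is smaller: the intermediate fraction 205/22 is closer to x than 28/3.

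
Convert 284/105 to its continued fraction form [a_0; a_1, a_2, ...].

Run the Euclidean algorithm on 284 and 105; the successive quotients are the partial quotients a_0, a_1, ... (each step inverts the fractional part left over by the previous one):
  284 = 2*105 + 74, so a_0 = 2.
  105 = 1*74 + 31, so a_1 = 1.
  74 = 2*31 + 12, so a_2 = 2.
  31 = 2*12 + 7, so a_3 = 2.
  12 = 1*7 + 5, so a_4 = 1.
  7 = 1*5 + 2, so a_5 = 1.
  5 = 2*2 + 1, so a_6 = 2.
  2 = 2*1 + 0, so a_7 = 2.
The remainder reaches 0 after 8 divisions, so the expansion has 8 partial quotients, read off in order.

[2; 1, 2, 2, 1, 1, 2, 2]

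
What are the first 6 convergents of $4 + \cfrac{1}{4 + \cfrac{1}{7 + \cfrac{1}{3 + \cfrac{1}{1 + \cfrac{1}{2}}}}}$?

Using the convergent recurrence p_i = a_i*p_{i-1} + p_{i-2}, q_i = a_i*q_{i-1} + q_{i-2} with p_{-2}=0, p_{-1}=1, q_{-2}=1, q_{-1}=0:
  i=0: a_0=4, p_0 = 4*1 + 0 = 4, q_0 = 4*0 + 1 = 1.
  i=1: a_1=4, p_1 = 4*4 + 1 = 17, q_1 = 4*1 + 0 = 4.
  i=2: a_2=7, p_2 = 7*17 + 4 = 123, q_2 = 7*4 + 1 = 29.
  i=3: a_3=3, p_3 = 3*123 + 17 = 386, q_3 = 3*29 + 4 = 91.
  i=4: a_4=1, p_4 = 1*386 + 123 = 509, q_4 = 1*91 + 29 = 120.
  i=5: a_5=2, p_5 = 2*509 + 386 = 1404, q_5 = 2*120 + 91 = 331.

4/1, 17/4, 123/29, 386/91, 509/120, 1404/331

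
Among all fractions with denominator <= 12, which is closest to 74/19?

39/10

Expand x = 74/19 as a continued fraction with the Euclidean algorithm:
  74 = 3*19 + 17, so a_0 = 3.
  19 = 1*17 + 2, so a_1 = 1.
  17 = 8*2 + 1, so a_2 = 8.
  2 = 2*1 + 0, so a_3 = 2.
so x = [3; 1, 8, 2].
Convergents (p_i = a_i*p_{i-1} + p_{i-2}, q_i = a_i*q_{i-1} + q_{i-2} with p_{-2}=0, p_{-1}=1, q_{-2}=1, q_{-1}=0), until the denominator exceeds 12:
  i=0: a_0=3, p_0 = 3*1 + 0 = 3, q_0 = 3*0 + 1 = 1.
  i=1: a_1=1, p_1 = 1*3 + 1 = 4, q_1 = 1*1 + 0 = 1.
  i=2: a_2=8, p_2 = 8*4 + 3 = 35, q_2 = 8*1 + 1 = 9.
  i=3: a_3=2, p_3 = 2*35 + 4 = 74, q_3 = 2*9 + 1 = 19.
q_3 = 19 > 12, so the last convergent with denominator <= 12 is p_2/q_2 = 35/9.
The closest fraction with denominator <= 12 is either p_2/q_2 or the intermediate fraction (k*p_2 + p_1)/(k*q_2 + q_1) with the largest k >= 1 whose denominator stays <= 12; these approach x as k grows, and every other convergent or intermediate fraction in range is farther away.
Largest k: floor((12 - q_1)/q_2) = floor((12 - 1)/9) = 1.
That gives (1*35 + 4)/(1*9 + 1) = 39/10.
Compare the errors: |x - 35/9| = |74*9 - 35*19|/(19*9) = 1/171, and |x - 39/10| = |74*10 - 39*19|/(19*10) = 1/190.
Cross-multiplying, 1*171 = 171 < 190 = 1*190, so 1/190 is smaller: the intermediate fraction 39/10 is closer to x than 35/9.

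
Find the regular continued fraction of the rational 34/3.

Run the Euclidean algorithm on 34 and 3; the successive quotients are the partial quotients a_0, a_1, ... (each step inverts the fractional part left over by the previous one):
  34 = 11*3 + 1, so a_0 = 11.
  3 = 3*1 + 0, so a_1 = 3.
The remainder reaches 0 after 2 divisions, so the expansion has 2 partial quotients, read off in order.

[11; 3]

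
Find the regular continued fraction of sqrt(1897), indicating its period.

Write x_i = (sqrt(1897) + m_i)/d_i with (m_0, d_0) = (0, 1). a_0 = floor(sqrt(1897)) = 43, since 43^2 = 1849 <= 1897 < 1936 = 44^2.
Iterate m_{i+1} = d_i*a_i - m_i, d_{i+1} = (1897 - m_{i+1}^2)/d_i, a_{i+1} = floor((a_0 + m_{i+1})/d_{i+1}):
  m_1 = 1*43 - 0 = 43, d_1 = (1897 - 43^2)/1 = 48/1 = 48, a_1 = floor((43 + 43)/48) = 1.
  m_2 = 48*1 - 43 = 5, d_2 = (1897 - 5^2)/48 = 1872/48 = 39, a_2 = floor((43 + 5)/39) = 1.
  m_3 = 39*1 - 5 = 34, d_3 = (1897 - 34^2)/39 = 741/39 = 19, a_3 = floor((43 + 34)/19) = 4.
  m_4 = 19*4 - 34 = 42, d_4 = (1897 - 42^2)/19 = 133/19 = 7, a_4 = floor((43 + 42)/7) = 12.
  m_5 = 7*12 - 42 = 42, d_5 = (1897 - 42^2)/7 = 133/7 = 19, a_5 = floor((43 + 42)/19) = 4.
  m_6 = 19*4 - 42 = 34, d_6 = (1897 - 34^2)/19 = 741/19 = 39, a_6 = floor((43 + 34)/39) = 1.
  m_7 = 39*1 - 34 = 5, d_7 = (1897 - 5^2)/39 = 1872/39 = 48, a_7 = floor((43 + 5)/48) = 1.
  m_8 = 48*1 - 5 = 43, d_8 = (1897 - 43^2)/48 = 48/48 = 1, a_8 = floor((43 + 43)/1) = 86.
  m_9 = 1*86 - 43 = 43, d_9 = (1897 - 43^2)/1 = 48/1 = 48: (m_9, d_9) = (m_1, d_1) = (43, 48), so from here the quotients repeat a_1, ..., a_8; the period length is 8.
Hence the expansion of sqrt(1897) is a_0 = 43 followed by the repeating block 1, 1, 4, 12, 4, 1, 1, 86 (period 8).

[43; (1, 1, 4, 12, 4, 1, 1, 86)]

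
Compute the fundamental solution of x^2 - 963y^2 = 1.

(x, y) = (962, 31)

First expand sqrt(963) as a continued fraction. With x_i = (sqrt(963) + m_i)/d_i and (m_0, d_0) = (0, 1): a_0 = floor(sqrt(963)) = 31, since 31^2 = 961 <= 963 < 1024 = 32^2.
Iterate m_{i+1} = d_i*a_i - m_i, d_{i+1} = (963 - m_{i+1}^2)/d_i, a_{i+1} = floor((a_0 + m_{i+1})/d_{i+1}):
  m_1 = 1*31 - 0 = 31, d_1 = (963 - 31^2)/1 = 2/1 = 2, a_1 = floor((31 + 31)/2) = 31.
  m_2 = 2*31 - 31 = 31, d_2 = (963 - 31^2)/2 = 2/2 = 1, a_2 = floor((31 + 31)/1) = 62.
  m_3 = 1*62 - 31 = 31, d_3 = (963 - 31^2)/1 = 2/1 = 2: (m_3, d_3) = (m_1, d_1) = (31, 2), so from here the quotients repeat a_1, a_2; the period length is 2.
So sqrt(963) = [31; (31, 62)] with period length k = 2.
k is even, so the fundamental solution of x^2 - 963y^2 = 1 is (p_{k-1}, q_{k-1}) = (p_1, q_1); compute convergents through index 1.
Convergents (p_i = a_i*p_{i-1} + p_{i-2}, q_i = a_i*q_{i-1} + q_{i-2} with p_{-2}=0, p_{-1}=1, q_{-2}=1, q_{-1}=0):
  i=0: a_0=31, p_0 = 31*1 + 0 = 31, q_0 = 31*0 + 1 = 1.
  i=1: a_1=31, p_1 = 31*31 + 1 = 962, q_1 = 31*1 + 0 = 31.
Check: 962^2 - 963*31^2 = 925444 - 925443 = 1, so (x, y) = (962, 31) solves the equation, and by the theorem it is the least positive solution.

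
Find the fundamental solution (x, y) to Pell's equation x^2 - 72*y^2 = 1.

(x, y) = (17, 2)

First expand sqrt(72) as a continued fraction. With x_i = (sqrt(72) + m_i)/d_i and (m_0, d_0) = (0, 1): a_0 = floor(sqrt(72)) = 8, since 8^2 = 64 <= 72 < 81 = 9^2.
Iterate m_{i+1} = d_i*a_i - m_i, d_{i+1} = (72 - m_{i+1}^2)/d_i, a_{i+1} = floor((a_0 + m_{i+1})/d_{i+1}):
  m_1 = 1*8 - 0 = 8, d_1 = (72 - 8^2)/1 = 8/1 = 8, a_1 = floor((8 + 8)/8) = 2.
  m_2 = 8*2 - 8 = 8, d_2 = (72 - 8^2)/8 = 8/8 = 1, a_2 = floor((8 + 8)/1) = 16.
  m_3 = 1*16 - 8 = 8, d_3 = (72 - 8^2)/1 = 8/1 = 8: (m_3, d_3) = (m_1, d_1) = (8, 8), so from here the quotients repeat a_1, a_2; the period length is 2.
So sqrt(72) = [8; (2, 16)] with period length k = 2.
k is even, so the fundamental solution of x^2 - 72y^2 = 1 is (p_{k-1}, q_{k-1}) = (p_1, q_1); compute convergents through index 1.
Convergents (p_i = a_i*p_{i-1} + p_{i-2}, q_i = a_i*q_{i-1} + q_{i-2} with p_{-2}=0, p_{-1}=1, q_{-2}=1, q_{-1}=0):
  i=0: a_0=8, p_0 = 8*1 + 0 = 8, q_0 = 8*0 + 1 = 1.
  i=1: a_1=2, p_1 = 2*8 + 1 = 17, q_1 = 2*1 + 0 = 2.
Check: 17^2 - 72*2^2 = 289 - 288 = 1, so (x, y) = (17, 2) solves the equation, and by the theorem it is the least positive solution.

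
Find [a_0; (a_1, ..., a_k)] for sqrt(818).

Write x_i = (sqrt(818) + m_i)/d_i with (m_0, d_0) = (0, 1). a_0 = floor(sqrt(818)) = 28, since 28^2 = 784 <= 818 < 841 = 29^2.
Iterate m_{i+1} = d_i*a_i - m_i, d_{i+1} = (818 - m_{i+1}^2)/d_i, a_{i+1} = floor((a_0 + m_{i+1})/d_{i+1}):
  m_1 = 1*28 - 0 = 28, d_1 = (818 - 28^2)/1 = 34/1 = 34, a_1 = floor((28 + 28)/34) = 1.
  m_2 = 34*1 - 28 = 6, d_2 = (818 - 6^2)/34 = 782/34 = 23, a_2 = floor((28 + 6)/23) = 1.
  m_3 = 23*1 - 6 = 17, d_3 = (818 - 17^2)/23 = 529/23 = 23, a_3 = floor((28 + 17)/23) = 1.
  m_4 = 23*1 - 17 = 6, d_4 = (818 - 6^2)/23 = 782/23 = 34, a_4 = floor((28 + 6)/34) = 1.
  m_5 = 34*1 - 6 = 28, d_5 = (818 - 28^2)/34 = 34/34 = 1, a_5 = floor((28 + 28)/1) = 56.
  m_6 = 1*56 - 28 = 28, d_6 = (818 - 28^2)/1 = 34/1 = 34: (m_6, d_6) = (m_1, d_1) = (28, 34), so from here the quotients repeat a_1, ..., a_5; the period length is 5.
Hence the expansion of sqrt(818) is a_0 = 28 followed by the repeating block 1, 1, 1, 1, 56 (period 5).

[28; (1, 1, 1, 1, 56)]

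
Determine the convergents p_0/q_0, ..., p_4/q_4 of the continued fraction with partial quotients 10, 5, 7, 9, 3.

Using the convergent recurrence p_i = a_i*p_{i-1} + p_{i-2}, q_i = a_i*q_{i-1} + q_{i-2} with p_{-2}=0, p_{-1}=1, q_{-2}=1, q_{-1}=0:
  i=0: a_0=10, p_0 = 10*1 + 0 = 10, q_0 = 10*0 + 1 = 1.
  i=1: a_1=5, p_1 = 5*10 + 1 = 51, q_1 = 5*1 + 0 = 5.
  i=2: a_2=7, p_2 = 7*51 + 10 = 367, q_2 = 7*5 + 1 = 36.
  i=3: a_3=9, p_3 = 9*367 + 51 = 3354, q_3 = 9*36 + 5 = 329.
  i=4: a_4=3, p_4 = 3*3354 + 367 = 10429, q_4 = 3*329 + 36 = 1023.

10/1, 51/5, 367/36, 3354/329, 10429/1023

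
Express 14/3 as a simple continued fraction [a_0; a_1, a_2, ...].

Run the Euclidean algorithm on 14 and 3; the successive quotients are the partial quotients a_0, a_1, ... (each step inverts the fractional part left over by the previous one):
  14 = 4*3 + 2, so a_0 = 4.
  3 = 1*2 + 1, so a_1 = 1.
  2 = 2*1 + 0, so a_2 = 2.
The remainder reaches 0 after 3 divisions, so the expansion has 3 partial quotients, read off in order.

[4; 1, 2]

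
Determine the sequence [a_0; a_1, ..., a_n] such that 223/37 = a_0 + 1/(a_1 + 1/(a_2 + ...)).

Run the Euclidean algorithm on 223 and 37; the successive quotients are the partial quotients a_0, a_1, ... (each step inverts the fractional part left over by the previous one):
  223 = 6*37 + 1, so a_0 = 6.
  37 = 37*1 + 0, so a_1 = 37.
The remainder reaches 0 after 2 divisions, so the expansion has 2 partial quotients, read off in order.

[6; 37]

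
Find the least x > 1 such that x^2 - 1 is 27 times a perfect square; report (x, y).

(x, y) = (26, 5)

First expand sqrt(27) as a continued fraction. With x_i = (sqrt(27) + m_i)/d_i and (m_0, d_0) = (0, 1): a_0 = floor(sqrt(27)) = 5, since 5^2 = 25 <= 27 < 36 = 6^2.
Iterate m_{i+1} = d_i*a_i - m_i, d_{i+1} = (27 - m_{i+1}^2)/d_i, a_{i+1} = floor((a_0 + m_{i+1})/d_{i+1}):
  m_1 = 1*5 - 0 = 5, d_1 = (27 - 5^2)/1 = 2/1 = 2, a_1 = floor((5 + 5)/2) = 5.
  m_2 = 2*5 - 5 = 5, d_2 = (27 - 5^2)/2 = 2/2 = 1, a_2 = floor((5 + 5)/1) = 10.
  m_3 = 1*10 - 5 = 5, d_3 = (27 - 5^2)/1 = 2/1 = 2: (m_3, d_3) = (m_1, d_1) = (5, 2), so from here the quotients repeat a_1, a_2; the period length is 2.
So sqrt(27) = [5; (5, 10)] with period length k = 2.
k is even, so the fundamental solution of x^2 - 27y^2 = 1 is (p_{k-1}, q_{k-1}) = (p_1, q_1); compute convergents through index 1.
Convergents (p_i = a_i*p_{i-1} + p_{i-2}, q_i = a_i*q_{i-1} + q_{i-2} with p_{-2}=0, p_{-1}=1, q_{-2}=1, q_{-1}=0):
  i=0: a_0=5, p_0 = 5*1 + 0 = 5, q_0 = 5*0 + 1 = 1.
  i=1: a_1=5, p_1 = 5*5 + 1 = 26, q_1 = 5*1 + 0 = 5.
Check: 26^2 - 27*5^2 = 676 - 675 = 1, so (x, y) = (26, 5) solves the equation, and by the theorem it is the least positive solution.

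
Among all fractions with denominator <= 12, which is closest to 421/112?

15/4

Expand x = 421/112 as a continued fraction with the Euclidean algorithm:
  421 = 3*112 + 85, so a_0 = 3.
  112 = 1*85 + 27, so a_1 = 1.
  85 = 3*27 + 4, so a_2 = 3.
  27 = 6*4 + 3, so a_3 = 6.
  4 = 1*3 + 1, so a_4 = 1.
  3 = 3*1 + 0, so a_5 = 3.
so x = [3; 1, 3, 6, 1, 3].
Convergents (p_i = a_i*p_{i-1} + p_{i-2}, q_i = a_i*q_{i-1} + q_{i-2} with p_{-2}=0, p_{-1}=1, q_{-2}=1, q_{-1}=0), until the denominator exceeds 12:
  i=0: a_0=3, p_0 = 3*1 + 0 = 3, q_0 = 3*0 + 1 = 1.
  i=1: a_1=1, p_1 = 1*3 + 1 = 4, q_1 = 1*1 + 0 = 1.
  i=2: a_2=3, p_2 = 3*4 + 3 = 15, q_2 = 3*1 + 1 = 4.
  i=3: a_3=6, p_3 = 6*15 + 4 = 94, q_3 = 6*4 + 1 = 25.
q_3 = 25 > 12, so the last convergent with denominator <= 12 is p_2/q_2 = 15/4.
The closest fraction with denominator <= 12 is either p_2/q_2 or the intermediate fraction (k*p_2 + p_1)/(k*q_2 + q_1) with the largest k >= 1 whose denominator stays <= 12; these approach x as k grows, and every other convergent or intermediate fraction in range is farther away.
Largest k: floor((12 - q_1)/q_2) = floor((12 - 1)/4) = 2.
That gives (2*15 + 4)/(2*4 + 1) = 34/9.
Compare the errors: |x - 15/4| = |421*4 - 15*112|/(112*4) = 4/448, and |x - 34/9| = |421*9 - 34*112|/(112*9) = 19/1008.
Cross-multiplying, 4*1008 = 4032 < 8512 = 19*448, so 4/448 is smaller: the convergent 15/4 is closer to x than 34/9.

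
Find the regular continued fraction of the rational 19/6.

[3; 6]

Run the Euclidean algorithm on 19 and 6; the successive quotients are the partial quotients a_0, a_1, ... (each step inverts the fractional part left over by the previous one):
  19 = 3*6 + 1, so a_0 = 3.
  6 = 6*1 + 0, so a_1 = 6.
The remainder reaches 0 after 2 divisions, so the expansion has 2 partial quotients, read off in order.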